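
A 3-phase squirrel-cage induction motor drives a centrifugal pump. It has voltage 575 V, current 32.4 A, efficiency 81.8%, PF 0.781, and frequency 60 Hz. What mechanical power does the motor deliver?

20.6 kW

P_in = √3·V·I·cosφ = 1.732 × 575 × 32.4 × 0.781 = 25201 W
P_out = η·P_in = 0.818 × 25201 = 20614 W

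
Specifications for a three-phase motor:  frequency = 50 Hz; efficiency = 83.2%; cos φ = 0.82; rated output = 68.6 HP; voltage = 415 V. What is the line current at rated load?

P_out = 68.6 × 746 = 51176 W
P_in = P_out / η = 51176 / 0.832 = 61510 W
I_L = P_in / (√3·V_L·cosφ) = 61510 / (1.732 × 415 × 0.82) = 104 A

104 A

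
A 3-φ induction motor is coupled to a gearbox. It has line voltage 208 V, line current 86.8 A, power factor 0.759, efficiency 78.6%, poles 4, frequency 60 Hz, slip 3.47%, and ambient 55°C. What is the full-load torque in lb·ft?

P_in = √3·V·I·cosφ = 1.732 × 208 × 86.8 × 0.759 = 23734 W
P_out = η·P_in = 0.786 × 23734 = 18655 W
n_s = 120×60/4 = 1800 rpm; n = 1800×(1−0.0347) = 1738 rpm
ω = 2π×1738/60 = 182 rad/s
τ = P_out/ω = 18655/182 = 102.5 N·m
In lb·ft: 102.5/1.356 = 75.6 lb·ft

75.6 lb·ft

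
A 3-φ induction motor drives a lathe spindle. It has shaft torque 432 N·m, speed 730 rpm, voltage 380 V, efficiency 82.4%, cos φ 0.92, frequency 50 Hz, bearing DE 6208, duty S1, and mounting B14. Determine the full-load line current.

66.2 A

ω = 2π×730/60 = 76.45 rad/s; P_out = τω = 432 × 76.45 = 33026 W
P_in = P_out / η = 33026 / 0.824 = 40080 W
I_L = P_in / (√3·V_L·cosφ) = 40080 / (1.732 × 380 × 0.92) = 66.2 A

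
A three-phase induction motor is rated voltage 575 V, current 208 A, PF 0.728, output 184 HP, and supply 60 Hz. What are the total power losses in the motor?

P_in = √3·V·I·cosφ = 1.732×575×208×0.728 = 150803 W
P_out = 184×746 = 137264 W
Losses = P_in − P_out = 150803 − 137264 = 13539 W

13500 W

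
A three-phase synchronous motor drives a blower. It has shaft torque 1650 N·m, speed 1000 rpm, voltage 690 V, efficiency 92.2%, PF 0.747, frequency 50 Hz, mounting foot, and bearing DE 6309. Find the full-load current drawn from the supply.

210 A

ω = 2π×1000/60 = 104.7 rad/s; P_out = τω = 1650 × 104.7 = 172755 W
P_in = P_out / η = 172755 / 0.922 = 187370 W
I_L = P_in / (√3·V_L·cosφ) = 187370 / (1.732 × 690 × 0.747) = 210 A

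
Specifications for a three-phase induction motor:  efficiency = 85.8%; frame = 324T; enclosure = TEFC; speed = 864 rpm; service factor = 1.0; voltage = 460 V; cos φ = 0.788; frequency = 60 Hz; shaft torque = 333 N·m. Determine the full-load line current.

ω = 2π×864/60 = 90.48 rad/s; P_out = τω = 333 × 90.48 = 30130 W
P_in = P_out / η = 30130 / 0.858 = 35117 W
I_L = P_in / (√3·V_L·cosφ) = 35117 / (1.732 × 460 × 0.788) = 55.9 A

55.9 A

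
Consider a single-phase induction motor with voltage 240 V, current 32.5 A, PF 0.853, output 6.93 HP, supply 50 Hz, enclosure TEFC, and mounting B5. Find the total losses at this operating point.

1.48 kW

P_in = V·I·cosφ = 240×32.5×0.853 = 6653 W
P_out = 6.93×746 = 5170 W
Losses = P_in − P_out = 6653 − 5170 = 1483 W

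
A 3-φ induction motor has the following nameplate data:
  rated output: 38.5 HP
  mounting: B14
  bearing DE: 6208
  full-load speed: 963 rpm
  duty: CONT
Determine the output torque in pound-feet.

210 lb·ft

P_out = 38.5 × 746 = 28721 W
ω = 2π × 963/60 = 100.8 rad/s
τ = P_out/ω = 28721/100.8 = 284.9 N·m
In lb·ft: 284.9/1.356 = 210 lb·ft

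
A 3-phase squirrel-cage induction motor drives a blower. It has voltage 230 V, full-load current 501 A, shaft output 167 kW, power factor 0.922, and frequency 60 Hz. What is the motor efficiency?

90.8 %

P_out = 167 kW = 167000 W
P_in = √3·V_L·I_L·cosφ = 1.732 × 230 × 501 × 0.922 = 184011 W
η = P_out / P_in = 167000 / 184011 = 0.908 = 90.8%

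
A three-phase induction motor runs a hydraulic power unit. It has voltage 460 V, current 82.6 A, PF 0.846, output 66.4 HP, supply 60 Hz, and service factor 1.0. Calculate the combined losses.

P_in = √3·V·I·cosφ = 1.732×460×82.6×0.846 = 55674 W
P_out = 66.4×746 = 49534 W
Losses = P_in − P_out = 55674 − 49534 = 6140 W

6.14 kW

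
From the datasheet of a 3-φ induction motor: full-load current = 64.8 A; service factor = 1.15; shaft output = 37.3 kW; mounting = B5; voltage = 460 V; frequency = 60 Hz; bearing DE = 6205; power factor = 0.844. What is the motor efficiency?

P_out = 37.3 kW = 37300 W
P_in = √3·V_L·I_L·cosφ = 1.732 × 460 × 64.8 × 0.844 = 43574 W
η = P_out / P_in = 37300 / 43574 = 0.856 = 85.6%

85.6 %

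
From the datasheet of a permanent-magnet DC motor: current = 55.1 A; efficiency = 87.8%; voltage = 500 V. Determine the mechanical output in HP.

32.4 HP

P_in = V·I = 500 × 55.1 = 27550 W
P_out = η·P_in = 0.878 × 27550 = 24189 W
= 24189/746 = 32.4 HP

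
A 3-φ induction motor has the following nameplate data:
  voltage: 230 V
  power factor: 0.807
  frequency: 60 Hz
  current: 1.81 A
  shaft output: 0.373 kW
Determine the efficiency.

64.1 %

P_out = 0.373 kW = 373 W
P_in = √3·V_L·I_L·cosφ = 1.732 × 230 × 1.81 × 0.807 = 582 W
η = P_out / P_in = 373 / 582 = 0.641 = 64.1%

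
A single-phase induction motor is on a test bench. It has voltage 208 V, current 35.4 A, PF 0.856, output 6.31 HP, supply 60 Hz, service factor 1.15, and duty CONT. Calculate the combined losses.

P_in = V·I·cosφ = 208×35.4×0.856 = 6303 W
P_out = 6.31×746 = 4707 W
Losses = P_in − P_out = 6303 − 4707 = 1596 W

1.6 kW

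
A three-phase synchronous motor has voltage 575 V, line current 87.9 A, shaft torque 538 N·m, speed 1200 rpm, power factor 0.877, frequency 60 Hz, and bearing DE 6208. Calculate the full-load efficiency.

88.1 %

ω = 2π × 1200/60 = 125.7 rad/s; P_out = τω = 538 × 125.7 = 67627 W
P_in = √3·V_L·I_L·cosφ = 1.732 × 575 × 87.9 × 0.877 = 76772 W
η = P_out / P_in = 67627 / 76772 = 0.881 = 88.1%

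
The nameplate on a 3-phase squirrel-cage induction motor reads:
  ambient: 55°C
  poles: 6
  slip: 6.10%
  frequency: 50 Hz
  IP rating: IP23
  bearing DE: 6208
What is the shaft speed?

n_s = 120f/p = 120×50/6 = 1000 rpm
n = n_s(1 − s) = 1000 × (1 − 0.061) = 939 rpm

939 rpm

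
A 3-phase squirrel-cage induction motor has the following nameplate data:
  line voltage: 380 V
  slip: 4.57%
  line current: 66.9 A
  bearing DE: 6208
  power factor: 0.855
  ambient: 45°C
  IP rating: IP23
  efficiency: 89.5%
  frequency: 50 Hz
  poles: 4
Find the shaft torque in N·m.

P_in = √3·V·I·cosφ = 1.732 × 380 × 66.9 × 0.855 = 37646 W
P_out = η·P_in = 0.895 × 37646 = 33693 W
n_s = 120×50/4 = 1500 rpm; n = 1500×(1−0.0457) = 1431 rpm
ω = 2π×1431/60 = 149.9 rad/s
τ = P_out/ω = 33693/149.9 = 225 N·m

225 N·m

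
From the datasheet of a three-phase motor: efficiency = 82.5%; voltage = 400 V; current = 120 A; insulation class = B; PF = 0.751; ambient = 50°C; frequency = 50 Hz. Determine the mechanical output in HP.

69 HP

P_in = √3·V·I·cosφ = 1.732 × 400 × 120 × 0.751 = 62435 W
P_out = η·P_in = 0.825 × 62435 = 51509 W
= 51509/746 = 69 HP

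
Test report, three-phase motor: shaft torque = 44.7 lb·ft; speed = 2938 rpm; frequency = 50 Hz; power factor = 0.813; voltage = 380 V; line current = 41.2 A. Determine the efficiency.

84.6 %

τ = 44.7 lb·ft × 1.356 = 60.61 N·m
ω = 2π × 2938/60 = 307.7 rad/s; P_out = τω = 60.61 × 307.7 = 18650 W
P_in = √3·V_L·I_L·cosφ = 1.732 × 380 × 41.2 × 0.813 = 22045 W
η = P_out / P_in = 18650 / 22045 = 0.846 = 84.6%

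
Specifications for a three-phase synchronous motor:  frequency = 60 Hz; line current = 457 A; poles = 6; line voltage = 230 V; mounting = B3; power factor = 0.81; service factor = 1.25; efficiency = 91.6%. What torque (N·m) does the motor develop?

1070 N·m

P_in = √3·V·I·cosφ = 1.732 × 230 × 457 × 0.81 = 147461 W
P_out = η·P_in = 0.916 × 147461 = 135074 W
n = n_s = 120×60/6 = 1200 rpm (synchronous)
ω = 2π×1200/60 = 125.7 rad/s
τ = P_out/ω = 135074/125.7 = 1070 N·m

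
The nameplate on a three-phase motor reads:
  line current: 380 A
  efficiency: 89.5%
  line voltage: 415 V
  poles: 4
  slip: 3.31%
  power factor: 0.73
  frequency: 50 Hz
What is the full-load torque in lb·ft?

867 lb·ft

P_in = √3·V·I·cosφ = 1.732 × 415 × 380 × 0.73 = 199390 W
P_out = η·P_in = 0.895 × 199390 = 178454 W
n_s = 120×50/4 = 1500 rpm; n = 1500×(1−0.0331) = 1450 rpm
ω = 2π×1450/60 = 151.8 rad/s
τ = P_out/ω = 178454/151.8 = 1176 N·m
In lb·ft: 1176/1.356 = 867 lb·ft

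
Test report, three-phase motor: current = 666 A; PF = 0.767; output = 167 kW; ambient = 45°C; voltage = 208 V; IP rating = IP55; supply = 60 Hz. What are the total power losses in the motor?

17000 W

P_in = √3·V·I·cosφ = 1.732×208×666×0.767 = 184027 W
P_out = 167000 W
Losses = P_in − P_out = 184027 − 167000 = 17027 W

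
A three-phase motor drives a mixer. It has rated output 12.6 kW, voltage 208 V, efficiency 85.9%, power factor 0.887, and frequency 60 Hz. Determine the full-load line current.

P_out = 12.6 kW = 12600 W
P_in = P_out / η = 12600 / 0.859 = 14668 W
I_L = P_in / (√3·V_L·cosφ) = 14668 / (1.732 × 208 × 0.887) = 45.9 A

45.9 A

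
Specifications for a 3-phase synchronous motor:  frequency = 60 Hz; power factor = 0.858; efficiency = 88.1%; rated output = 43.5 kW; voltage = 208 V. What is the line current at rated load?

P_out = 43.5 kW = 43500 W
P_in = P_out / η = 43500 / 0.881 = 49376 W
I_L = P_in / (√3·V_L·cosφ) = 49376 / (1.732 × 208 × 0.858) = 160 A

160 A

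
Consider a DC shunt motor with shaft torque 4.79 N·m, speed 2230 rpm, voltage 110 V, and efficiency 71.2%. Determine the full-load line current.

ω = 2π×2230/60 = 233.5 rad/s; P_out = τω = 4.79 × 233.5 = 1118 W
P_in = P_out / η = 1118 / 0.712 = 1570 W
I = P_in / V = 1570 / 110 = 14.3 A

14.3 A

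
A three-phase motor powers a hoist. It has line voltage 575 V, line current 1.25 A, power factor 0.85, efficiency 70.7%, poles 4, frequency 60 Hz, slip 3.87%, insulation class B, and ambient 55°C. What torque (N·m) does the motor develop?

4.13 N·m

P_in = √3·V·I·cosφ = 1.732 × 575 × 1.25 × 0.85 = 1058 W
P_out = η·P_in = 0.707 × 1058 = 748 W
n_s = 120×60/4 = 1800 rpm; n = 1800×(1−0.0387) = 1730 rpm
ω = 2π×1730/60 = 181.2 rad/s
τ = P_out/ω = 748/181.2 = 4.13 N·m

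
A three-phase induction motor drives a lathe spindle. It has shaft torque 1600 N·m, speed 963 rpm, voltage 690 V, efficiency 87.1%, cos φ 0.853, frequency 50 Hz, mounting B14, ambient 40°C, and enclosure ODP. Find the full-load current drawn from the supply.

182 A

ω = 2π×963/60 = 100.8 rad/s; P_out = τω = 1600 × 100.8 = 161280 W
P_in = P_out / η = 161280 / 0.871 = 185166 W
I_L = P_in / (√3·V_L·cosφ) = 185166 / (1.732 × 690 × 0.853) = 182 A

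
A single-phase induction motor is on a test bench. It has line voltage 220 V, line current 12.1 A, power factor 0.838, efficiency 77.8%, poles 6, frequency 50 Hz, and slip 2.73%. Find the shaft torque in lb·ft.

P_in = V·I·cosφ = 220 × 12.1 × 0.838 = 2231 W
P_out = η·P_in = 0.778 × 2231 = 1736 W
n_s = 120×50/6 = 1000 rpm; n = 1000×(1−0.0273) = 973 rpm
ω = 2π×973/60 = 101.9 rad/s
τ = P_out/ω = 1736/101.9 = 17.04 N·m
In lb·ft: 17.04/1.356 = 12.6 lb·ft

12.6 lb·ft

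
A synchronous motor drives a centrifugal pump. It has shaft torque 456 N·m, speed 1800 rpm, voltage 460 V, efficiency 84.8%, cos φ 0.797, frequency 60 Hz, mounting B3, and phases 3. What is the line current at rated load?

ω = 2π×1800/60 = 188.5 rad/s; P_out = τω = 456 × 188.5 = 85956 W
P_in = P_out / η = 85956 / 0.848 = 101363 W
I_L = P_in / (√3·V_L·cosφ) = 101363 / (1.732 × 460 × 0.797) = 160 A

160 A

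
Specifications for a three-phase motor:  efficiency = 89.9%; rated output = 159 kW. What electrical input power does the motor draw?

177 kW

P_out = 159000 W
P_in = P_out/η = 159000/0.899 = 176863 W = 177 kW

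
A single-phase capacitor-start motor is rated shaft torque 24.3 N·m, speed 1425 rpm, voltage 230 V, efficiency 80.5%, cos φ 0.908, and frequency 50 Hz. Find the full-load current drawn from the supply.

21.6 A

ω = 2π×1425/60 = 149.2 rad/s; P_out = τω = 24.3 × 149.2 = 3626 W
P_in = P_out / η = 3626 / 0.805 = 4504 W
I = P_in / (V·cosφ) = 4504 / (230 × 0.908) = 21.6 A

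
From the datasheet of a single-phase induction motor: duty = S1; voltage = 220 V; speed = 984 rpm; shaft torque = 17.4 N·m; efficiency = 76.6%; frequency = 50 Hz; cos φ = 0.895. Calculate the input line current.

11.9 A

ω = 2π×984/60 = 103 rad/s; P_out = τω = 17.4 × 103 = 1792 W
P_in = P_out / η = 1792 / 0.766 = 2339 W
I = P_in / (V·cosφ) = 2339 / (220 × 0.895) = 11.9 A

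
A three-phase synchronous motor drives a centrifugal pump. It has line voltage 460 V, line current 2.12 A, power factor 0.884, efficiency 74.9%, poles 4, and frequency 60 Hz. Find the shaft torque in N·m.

5.93 N·m

P_in = √3·V·I·cosφ = 1.732 × 460 × 2.12 × 0.884 = 1493 W
P_out = η·P_in = 0.749 × 1493 = 1118 W
n = n_s = 120×60/4 = 1800 rpm (synchronous)
ω = 2π×1800/60 = 188.5 rad/s
τ = P_out/ω = 1118/188.5 = 5.93 N·m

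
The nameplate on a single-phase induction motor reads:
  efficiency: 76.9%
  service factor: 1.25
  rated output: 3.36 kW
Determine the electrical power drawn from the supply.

4.37 kW

P_out = 3360 W
P_in = P_out/η = 3360/0.769 = 4369 W = 4.37 kW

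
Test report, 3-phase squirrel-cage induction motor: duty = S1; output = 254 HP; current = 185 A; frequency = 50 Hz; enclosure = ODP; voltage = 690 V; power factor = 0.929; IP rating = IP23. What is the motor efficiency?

P_out = 254 × 746 = 189484 W
P_in = √3·V_L·I_L·cosφ = 1.732 × 690 × 185 × 0.929 = 205392 W
η = P_out / P_in = 189484 / 205392 = 0.923 = 92.3%

92.3 %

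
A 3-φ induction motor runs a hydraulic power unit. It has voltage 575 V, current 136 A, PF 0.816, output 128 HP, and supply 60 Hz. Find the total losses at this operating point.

15000 W

P_in = √3·V·I·cosφ = 1.732×575×136×0.816 = 110521 W
P_out = 128×746 = 95488 W
Losses = P_in − P_out = 110521 − 95488 = 15033 W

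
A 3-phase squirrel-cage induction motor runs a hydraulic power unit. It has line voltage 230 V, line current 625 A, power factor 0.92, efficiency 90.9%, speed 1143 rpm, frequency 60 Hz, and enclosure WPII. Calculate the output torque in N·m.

P_in = √3·V·I·cosφ = 1.732 × 230 × 625 × 0.92 = 229057 W
P_out = η·P_in = 0.909 × 229057 = 208213 W
n = 1143 rpm
ω = 2π×1143/60 = 119.7 rad/s
τ = P_out/ω = 208213/119.7 = 1740 N·m

1740 N·m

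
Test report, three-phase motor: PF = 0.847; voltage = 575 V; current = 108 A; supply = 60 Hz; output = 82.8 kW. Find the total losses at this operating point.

P_in = √3·V·I·cosφ = 1.732×575×108×0.847 = 91101 W
P_out = 82800 W
Losses = P_in − P_out = 91101 − 82800 = 8301 W

8.3 kW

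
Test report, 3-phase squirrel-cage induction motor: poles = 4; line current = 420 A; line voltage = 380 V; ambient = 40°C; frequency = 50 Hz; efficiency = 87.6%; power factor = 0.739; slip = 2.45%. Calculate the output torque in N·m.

1170 N·m

P_in = √3·V·I·cosφ = 1.732 × 380 × 420 × 0.739 = 204280 W
P_out = η·P_in = 0.876 × 204280 = 178949 W
n_s = 120×50/4 = 1500 rpm; n = 1500×(1−0.0245) = 1463 rpm
ω = 2π×1463/60 = 153.2 rad/s
τ = P_out/ω = 178949/153.2 = 1170 N·m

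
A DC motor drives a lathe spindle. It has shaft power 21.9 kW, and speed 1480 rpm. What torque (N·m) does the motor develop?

ω = 2π × 1480/60 = 155 rad/s
τ = P/ω = 21900/155 = 141 N·m

141 N·m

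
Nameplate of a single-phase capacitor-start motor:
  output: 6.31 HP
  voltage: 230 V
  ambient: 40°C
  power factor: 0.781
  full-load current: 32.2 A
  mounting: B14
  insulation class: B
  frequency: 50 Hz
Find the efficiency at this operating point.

P_out = 6.31 × 746 = 4707 W
P_in = V·I·cosφ = 230 × 32.2 × 0.781 = 5784 W
η = P_out / P_in = 4707 / 5784 = 0.814 = 81.4%

81.4 %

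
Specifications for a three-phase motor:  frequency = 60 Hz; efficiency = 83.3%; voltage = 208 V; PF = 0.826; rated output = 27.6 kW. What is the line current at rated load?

P_out = 27.6 kW = 27600 W
P_in = P_out / η = 27600 / 0.833 = 33133 W
I_L = P_in / (√3·V_L·cosφ) = 33133 / (1.732 × 208 × 0.826) = 111 A

111 A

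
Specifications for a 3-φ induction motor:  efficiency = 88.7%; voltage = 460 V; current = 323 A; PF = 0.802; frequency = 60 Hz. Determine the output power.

P_in = √3·V·I·cosφ = 1.732 × 460 × 323 × 0.802 = 206387 W
P_out = η·P_in = 0.887 × 206387 = 183065 W

183 kW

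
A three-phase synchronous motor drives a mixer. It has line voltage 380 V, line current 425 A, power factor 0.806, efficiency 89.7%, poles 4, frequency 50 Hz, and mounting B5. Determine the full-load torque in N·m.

1290 N·m

P_in = √3·V·I·cosφ = 1.732 × 380 × 425 × 0.806 = 225453 W
P_out = η·P_in = 0.897 × 225453 = 202231 W
n = n_s = 120×50/4 = 1500 rpm (synchronous)
ω = 2π×1500/60 = 157.1 rad/s
τ = P_out/ω = 202231/157.1 = 1290 N·m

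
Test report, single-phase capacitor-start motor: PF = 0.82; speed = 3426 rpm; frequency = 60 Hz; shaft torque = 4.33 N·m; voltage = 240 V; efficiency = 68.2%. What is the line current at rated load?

11.6 A

ω = 2π×3426/60 = 358.8 rad/s; P_out = τω = 4.33 × 358.8 = 1554 W
P_in = P_out / η = 1554 / 0.682 = 2279 W
I = P_in / (V·cosφ) = 2279 / (240 × 0.82) = 11.6 A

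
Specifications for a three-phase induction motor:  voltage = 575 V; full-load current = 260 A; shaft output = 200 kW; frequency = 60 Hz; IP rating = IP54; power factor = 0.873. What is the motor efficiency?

P_out = 200 kW = 200000 W
P_in = √3·V_L·I_L·cosφ = 1.732 × 575 × 260 × 0.873 = 226049 W
η = P_out / P_in = 200000 / 226049 = 0.885 = 88.5%

88.5 %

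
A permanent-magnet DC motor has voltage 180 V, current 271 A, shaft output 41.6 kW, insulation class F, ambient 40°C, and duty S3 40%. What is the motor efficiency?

85.3 %

P_out = 41.6 kW = 41600 W
P_in = V·I = 180 × 271 = 48780 W
η = P_out / P_in = 41600 / 48780 = 0.853 = 85.3%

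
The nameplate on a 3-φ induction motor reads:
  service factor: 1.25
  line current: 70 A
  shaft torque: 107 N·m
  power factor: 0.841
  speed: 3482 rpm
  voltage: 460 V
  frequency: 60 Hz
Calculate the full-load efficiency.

ω = 2π × 3482/60 = 364.6 rad/s; P_out = τω = 107 × 364.6 = 39012 W
P_in = √3·V_L·I_L·cosφ = 1.732 × 460 × 70 × 0.841 = 46903 W
η = P_out / P_in = 39012 / 46903 = 0.832 = 83.2%

83.2 %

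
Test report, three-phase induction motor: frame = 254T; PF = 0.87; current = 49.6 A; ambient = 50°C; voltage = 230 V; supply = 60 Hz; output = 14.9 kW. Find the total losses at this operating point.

2.29 kW

P_in = √3·V·I·cosφ = 1.732×230×49.6×0.87 = 17190 W
P_out = 14900 W
Losses = P_in − P_out = 17190 − 14900 = 2290 W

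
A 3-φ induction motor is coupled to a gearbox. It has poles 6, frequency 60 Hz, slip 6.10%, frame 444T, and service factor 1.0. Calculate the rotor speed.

1127 rpm

n_s = 120f/p = 120×60/6 = 1200 rpm
n = n_s(1 − s) = 1200 × (1 − 0.061) = 1127 rpm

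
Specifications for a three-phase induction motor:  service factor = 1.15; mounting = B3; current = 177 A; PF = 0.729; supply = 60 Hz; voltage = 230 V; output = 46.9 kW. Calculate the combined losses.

4.5 kW

P_in = √3·V·I·cosφ = 1.732×230×177×0.729 = 51402 W
P_out = 46900 W
Losses = P_in − P_out = 51402 − 46900 = 4502 W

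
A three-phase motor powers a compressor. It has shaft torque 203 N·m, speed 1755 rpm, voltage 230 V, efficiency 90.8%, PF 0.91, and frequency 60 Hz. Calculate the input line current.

113 A

ω = 2π×1755/60 = 183.8 rad/s; P_out = τω = 203 × 183.8 = 37311 W
P_in = P_out / η = 37311 / 0.908 = 41091 W
I_L = P_in / (√3·V_L·cosφ) = 41091 / (1.732 × 230 × 0.91) = 113 A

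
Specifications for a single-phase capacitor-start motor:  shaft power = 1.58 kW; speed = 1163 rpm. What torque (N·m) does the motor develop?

ω = 2π × 1163/60 = 121.8 rad/s
τ = P/ω = 1580/121.8 = 13 N·m

13 N·m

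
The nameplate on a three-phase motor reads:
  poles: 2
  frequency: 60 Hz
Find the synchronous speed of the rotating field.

n_s = 120f/p = 120×60/2 = 3600 rpm

3600 rpm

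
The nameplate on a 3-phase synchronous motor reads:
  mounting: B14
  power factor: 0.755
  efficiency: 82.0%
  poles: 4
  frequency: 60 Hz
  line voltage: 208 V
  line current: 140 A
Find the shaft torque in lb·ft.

P_in = √3·V·I·cosφ = 1.732 × 208 × 140 × 0.755 = 38079 W
P_out = η·P_in = 0.82 × 38079 = 31225 W
n = n_s = 120×60/4 = 1800 rpm (synchronous)
ω = 2π×1800/60 = 188.5 rad/s
τ = P_out/ω = 31225/188.5 = 165.6 N·m
In lb·ft: 165.6/1.356 = 122 lb·ft

122 lb·ft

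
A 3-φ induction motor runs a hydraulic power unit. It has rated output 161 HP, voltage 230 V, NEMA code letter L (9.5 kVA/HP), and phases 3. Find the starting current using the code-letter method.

3840 A

S_LR = 9.5 × 161 = 1529.5 kVA
I_LR = S_LR/(√3·V_L) = 1529500/(1.732×230) = 3840 A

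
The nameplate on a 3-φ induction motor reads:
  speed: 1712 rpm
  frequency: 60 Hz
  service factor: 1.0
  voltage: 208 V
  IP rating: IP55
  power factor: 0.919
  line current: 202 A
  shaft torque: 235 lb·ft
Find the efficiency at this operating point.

τ = 235 lb·ft × 1.356 = 318.7 N·m
ω = 2π × 1712/60 = 179.3 rad/s; P_out = τω = 318.7 × 179.3 = 57143 W
P_in = √3·V_L·I_L·cosφ = 1.732 × 208 × 202 × 0.919 = 66877 W
η = P_out / P_in = 57143 / 66877 = 0.854 = 85.4%

85.4 %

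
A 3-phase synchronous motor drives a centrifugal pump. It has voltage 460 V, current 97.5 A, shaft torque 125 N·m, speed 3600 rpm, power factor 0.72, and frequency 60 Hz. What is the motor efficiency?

ω = 2π × 3600/60 = 377 rad/s; P_out = τω = 125 × 377 = 47125 W
P_in = √3·V_L·I_L·cosφ = 1.732 × 460 × 97.5 × 0.72 = 55930 W
η = P_out / P_in = 47125 / 55930 = 0.843 = 84.3%

84.3 %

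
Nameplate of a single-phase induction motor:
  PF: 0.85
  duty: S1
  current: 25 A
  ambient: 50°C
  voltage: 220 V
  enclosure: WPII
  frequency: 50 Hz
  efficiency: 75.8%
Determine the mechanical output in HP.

4.75 HP

P_in = V·I·cosφ = 220 × 25 × 0.85 = 4675 W
P_out = η·P_in = 0.758 × 4675 = 3544 W
= 3544/746 = 4.75 HP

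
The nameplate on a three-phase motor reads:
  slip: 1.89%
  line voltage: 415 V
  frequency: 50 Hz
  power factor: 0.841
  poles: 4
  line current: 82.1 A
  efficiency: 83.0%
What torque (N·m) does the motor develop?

P_in = √3·V·I·cosφ = 1.732 × 415 × 82.1 × 0.841 = 49629 W
P_out = η·P_in = 0.83 × 49629 = 41192 W
n_s = 120×50/4 = 1500 rpm; n = 1500×(1−0.0189) = 1472 rpm
ω = 2π×1472/60 = 154.1 rad/s
τ = P_out/ω = 41192/154.1 = 267 N·m

267 N·m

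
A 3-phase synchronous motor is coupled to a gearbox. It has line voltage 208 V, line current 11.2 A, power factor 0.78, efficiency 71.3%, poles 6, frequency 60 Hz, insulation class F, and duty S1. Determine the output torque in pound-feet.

P_in = √3·V·I·cosφ = 1.732 × 208 × 11.2 × 0.78 = 3147 W
P_out = η·P_in = 0.713 × 3147 = 2244 W
n = n_s = 120×60/6 = 1200 rpm (synchronous)
ω = 2π×1200/60 = 125.7 rad/s
τ = P_out/ω = 2244/125.7 = 17.85 N·m
In lb·ft: 17.85/1.356 = 13.2 lb·ft

13.2 lb·ft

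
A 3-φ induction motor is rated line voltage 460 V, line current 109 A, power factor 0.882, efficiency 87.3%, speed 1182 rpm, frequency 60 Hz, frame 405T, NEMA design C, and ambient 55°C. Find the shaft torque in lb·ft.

P_in = √3·V·I·cosφ = 1.732 × 460 × 109 × 0.882 = 76595 W
P_out = η·P_in = 0.873 × 76595 = 66867 W
n = 1182 rpm
ω = 2π×1182/60 = 123.8 rad/s
τ = P_out/ω = 66867/123.8 = 540.1 N·m
In lb·ft: 540.1/1.356 = 398 lb·ft

398 lb·ft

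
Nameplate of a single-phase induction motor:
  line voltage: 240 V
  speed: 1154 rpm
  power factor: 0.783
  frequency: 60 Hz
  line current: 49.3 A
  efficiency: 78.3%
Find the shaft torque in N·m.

60 N·m

P_in = V·I·cosφ = 240 × 49.3 × 0.783 = 9264 W
P_out = η·P_in = 0.783 × 9264 = 7254 W
n = 1154 rpm
ω = 2π×1154/60 = 120.8 rad/s
τ = P_out/ω = 7254/120.8 = 60 N·m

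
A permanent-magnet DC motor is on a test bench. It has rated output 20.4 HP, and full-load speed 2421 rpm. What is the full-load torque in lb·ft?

44.3 lb·ft

P_out = 20.4 × 746 = 15218 W
ω = 2π × 2421/60 = 253.5 rad/s
τ = P_out/ω = 15218/253.5 = 60.03 N·m
In lb·ft: 60.03/1.356 = 44.3 lb·ft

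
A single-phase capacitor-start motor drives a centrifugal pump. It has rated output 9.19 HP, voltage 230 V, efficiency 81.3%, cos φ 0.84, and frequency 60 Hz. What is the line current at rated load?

P_out = 9.19 × 746 = 6856 W
P_in = P_out / η = 6856 / 0.813 = 8433 W
I = P_in / (V·cosφ) = 8433 / (230 × 0.84) = 43.6 A

43.6 A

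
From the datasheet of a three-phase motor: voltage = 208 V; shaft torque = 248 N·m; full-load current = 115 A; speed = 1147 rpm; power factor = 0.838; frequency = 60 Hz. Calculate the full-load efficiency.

85.8 %

ω = 2π × 1147/60 = 120.1 rad/s; P_out = τω = 248 × 120.1 = 29785 W
P_in = √3·V_L·I_L·cosφ = 1.732 × 208 × 115 × 0.838 = 34718 W
η = P_out / P_in = 29785 / 34718 = 0.858 = 85.8%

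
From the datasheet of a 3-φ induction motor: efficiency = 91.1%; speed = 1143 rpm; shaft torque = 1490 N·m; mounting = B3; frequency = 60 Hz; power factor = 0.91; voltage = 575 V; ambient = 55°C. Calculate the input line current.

216 A

ω = 2π×1143/60 = 119.7 rad/s; P_out = τω = 1490 × 119.7 = 178353 W
P_in = P_out / η = 178353 / 0.911 = 195777 W
I_L = P_in / (√3·V_L·cosφ) = 195777 / (1.732 × 575 × 0.91) = 216 A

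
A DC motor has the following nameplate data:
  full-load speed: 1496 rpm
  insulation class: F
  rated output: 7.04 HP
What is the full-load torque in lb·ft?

24.7 lb·ft

P_out = 7.04 × 746 = 5252 W
ω = 2π × 1496/60 = 156.7 rad/s
τ = P_out/ω = 5252/156.7 = 33.52 N·m
In lb·ft: 33.52/1.356 = 24.7 lb·ft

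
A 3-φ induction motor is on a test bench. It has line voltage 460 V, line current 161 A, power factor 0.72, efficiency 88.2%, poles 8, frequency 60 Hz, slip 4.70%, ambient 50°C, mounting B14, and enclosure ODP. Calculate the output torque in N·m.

P_in = √3·V·I·cosφ = 1.732 × 460 × 161 × 0.72 = 92356 W
P_out = η·P_in = 0.882 × 92356 = 81458 W
n_s = 120×60/8 = 900 rpm; n = 900×(1−0.047) = 858 rpm
ω = 2π×858/60 = 89.85 rad/s
τ = P_out/ω = 81458/89.85 = 907 N·m

907 N·m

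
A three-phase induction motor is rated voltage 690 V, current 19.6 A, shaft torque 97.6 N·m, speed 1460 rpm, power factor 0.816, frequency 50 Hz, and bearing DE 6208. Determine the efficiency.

78.1 %

ω = 2π × 1460/60 = 152.9 rad/s; P_out = τω = 97.6 × 152.9 = 14923 W
P_in = √3·V_L·I_L·cosφ = 1.732 × 690 × 19.6 × 0.816 = 19114 W
η = P_out / P_in = 14923 / 19114 = 0.781 = 78.1%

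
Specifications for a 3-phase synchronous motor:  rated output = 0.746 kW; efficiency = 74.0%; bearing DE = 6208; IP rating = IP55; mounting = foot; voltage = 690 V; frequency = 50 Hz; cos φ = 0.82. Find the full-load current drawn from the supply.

P_out = 0.746 kW = 746 W
P_in = P_out / η = 746 / 0.740 = 1008 W
I_L = P_in / (√3·V_L·cosφ) = 1008 / (1.732 × 690 × 0.82) = 1.03 A

1.03 A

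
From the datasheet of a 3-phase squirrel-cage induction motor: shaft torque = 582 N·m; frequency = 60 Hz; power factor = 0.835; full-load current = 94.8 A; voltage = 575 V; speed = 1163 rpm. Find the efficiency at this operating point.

89.9 %

ω = 2π × 1163/60 = 121.8 rad/s; P_out = τω = 582 × 121.8 = 70888 W
P_in = √3·V_L·I_L·cosφ = 1.732 × 575 × 94.8 × 0.835 = 78833 W
η = P_out / P_in = 70888 / 78833 = 0.899 = 89.9%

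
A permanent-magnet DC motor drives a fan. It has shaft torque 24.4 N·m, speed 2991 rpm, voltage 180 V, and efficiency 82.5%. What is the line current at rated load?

ω = 2π×2991/60 = 313.2 rad/s; P_out = τω = 24.4 × 313.2 = 7642 W
P_in = P_out / η = 7642 / 0.825 = 9263 W
I = P_in / V = 9263 / 180 = 51.5 A

51.5 A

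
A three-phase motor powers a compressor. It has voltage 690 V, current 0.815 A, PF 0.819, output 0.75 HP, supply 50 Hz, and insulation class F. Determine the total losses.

P_in = √3·V·I·cosφ = 1.732×690×0.815×0.819 = 798 W
P_out = 0.75×746 = 560 W
Losses = P_in − P_out = 798 − 560 = 238 W

238 W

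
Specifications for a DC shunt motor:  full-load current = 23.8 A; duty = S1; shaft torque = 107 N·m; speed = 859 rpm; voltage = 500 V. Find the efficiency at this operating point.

80.9 %

ω = 2π × 859/60 = 89.95 rad/s; P_out = τω = 107 × 89.95 = 9625 W
P_in = V·I = 500 × 23.8 = 11900 W
η = P_out / P_in = 9625 / 11900 = 0.809 = 80.9%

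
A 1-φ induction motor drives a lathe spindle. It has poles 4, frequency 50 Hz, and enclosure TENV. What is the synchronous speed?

n_s = 120f/p = 120×50/4 = 1500 rpm

1500 rpm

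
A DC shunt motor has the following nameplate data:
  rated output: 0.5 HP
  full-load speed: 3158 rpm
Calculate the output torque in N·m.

1.13 N·m

P_out = 0.5 × 746 = 373 W
ω = 2π × 3158/60 = 330.7 rad/s
τ = P_out/ω = 373/330.7 = 1.13 N·m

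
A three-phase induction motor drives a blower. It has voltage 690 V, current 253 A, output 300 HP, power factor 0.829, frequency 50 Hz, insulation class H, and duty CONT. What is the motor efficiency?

P_out = 300 × 746 = 223800 W
P_in = √3·V_L·I_L·cosφ = 1.732 × 690 × 253 × 0.829 = 250652 W
η = P_out / P_in = 223800 / 250652 = 0.893 = 89.3%

89.3 %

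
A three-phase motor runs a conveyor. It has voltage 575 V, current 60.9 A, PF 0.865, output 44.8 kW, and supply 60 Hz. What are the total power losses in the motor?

P_in = √3·V·I·cosφ = 1.732×575×60.9×0.865 = 52463 W
P_out = 44800 W
Losses = P_in − P_out = 52463 − 44800 = 7663 W

7660 W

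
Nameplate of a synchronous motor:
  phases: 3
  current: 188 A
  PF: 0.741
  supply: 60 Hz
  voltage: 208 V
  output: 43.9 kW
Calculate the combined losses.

6290 W

P_in = √3·V·I·cosφ = 1.732×208×188×0.741 = 50187 W
P_out = 43900 W
Losses = P_in − P_out = 50187 − 43900 = 6287 W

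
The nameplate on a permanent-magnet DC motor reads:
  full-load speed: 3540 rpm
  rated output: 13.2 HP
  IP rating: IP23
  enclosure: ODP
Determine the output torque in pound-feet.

P_out = 13.2 × 746 = 9847 W
ω = 2π × 3540/60 = 370.7 rad/s
τ = P_out/ω = 9847/370.7 = 26.56 N·m
In lb·ft: 26.56/1.356 = 19.6 lb·ft

19.6 lb·ft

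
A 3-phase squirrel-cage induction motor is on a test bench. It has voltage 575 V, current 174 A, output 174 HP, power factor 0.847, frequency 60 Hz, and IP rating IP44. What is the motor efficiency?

P_out = 174 × 746 = 129804 W
P_in = √3·V_L·I_L·cosφ = 1.732 × 575 × 174 × 0.847 = 146774 W
η = P_out / P_in = 129804 / 146774 = 0.884 = 88.4%

88.4 %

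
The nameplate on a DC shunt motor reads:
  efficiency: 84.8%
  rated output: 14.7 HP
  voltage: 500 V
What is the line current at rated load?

25.9 A

P_out = 14.7 × 746 = 10966 W
P_in = P_out / η = 10966 / 0.848 = 12932 W
I = P_in / V = 12932 / 500 = 25.9 A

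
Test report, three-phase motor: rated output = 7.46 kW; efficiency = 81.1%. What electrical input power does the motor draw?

9.2 kW

P_out = 7460 W
P_in = P_out/η = 7460/0.811 = 9199 W = 9.2 kW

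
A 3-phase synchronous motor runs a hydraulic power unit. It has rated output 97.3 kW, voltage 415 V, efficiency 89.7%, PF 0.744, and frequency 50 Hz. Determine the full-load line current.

P_out = 97.3 kW = 97300 W
P_in = P_out / η = 97300 / 0.897 = 108473 W
I_L = P_in / (√3·V_L·cosφ) = 108473 / (1.732 × 415 × 0.744) = 203 A

203 A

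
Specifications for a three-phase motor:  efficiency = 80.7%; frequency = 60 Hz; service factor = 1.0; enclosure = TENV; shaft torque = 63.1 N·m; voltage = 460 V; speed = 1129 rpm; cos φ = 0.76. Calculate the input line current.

15.3 A

ω = 2π×1129/60 = 118.2 rad/s; P_out = τω = 63.1 × 118.2 = 7458 W
P_in = P_out / η = 7458 / 0.807 = 9242 W
I_L = P_in / (√3·V_L·cosφ) = 9242 / (1.732 × 460 × 0.76) = 15.3 A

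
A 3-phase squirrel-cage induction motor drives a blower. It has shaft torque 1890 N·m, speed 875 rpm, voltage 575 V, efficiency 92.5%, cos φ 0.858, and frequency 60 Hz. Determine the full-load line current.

219 A

ω = 2π×875/60 = 91.63 rad/s; P_out = τω = 1890 × 91.63 = 173181 W
P_in = P_out / η = 173181 / 0.925 = 187223 W
I_L = P_in / (√3·V_L·cosφ) = 187223 / (1.732 × 575 × 0.858) = 219 A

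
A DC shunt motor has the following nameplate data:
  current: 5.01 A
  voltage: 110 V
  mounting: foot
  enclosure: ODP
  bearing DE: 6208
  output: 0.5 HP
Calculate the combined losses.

178 W

P_in = V·I = 110×5.01 = 551 W
P_out = 0.5×746 = 373 W
Losses = P_in − P_out = 551 − 373 = 178 W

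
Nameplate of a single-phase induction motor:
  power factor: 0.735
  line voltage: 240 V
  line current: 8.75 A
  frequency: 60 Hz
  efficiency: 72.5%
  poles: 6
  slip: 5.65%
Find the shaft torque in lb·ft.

6.96 lb·ft

P_in = V·I·cosφ = 240 × 8.75 × 0.735 = 1544 W
P_out = η·P_in = 0.725 × 1544 = 1119 W
n_s = 120×60/6 = 1200 rpm; n = 1200×(1−0.0565) = 1132 rpm
ω = 2π×1132/60 = 118.5 rad/s
τ = P_out/ω = 1119/118.5 = 9.443 N·m
In lb·ft: 9.443/1.356 = 6.96 lb·ft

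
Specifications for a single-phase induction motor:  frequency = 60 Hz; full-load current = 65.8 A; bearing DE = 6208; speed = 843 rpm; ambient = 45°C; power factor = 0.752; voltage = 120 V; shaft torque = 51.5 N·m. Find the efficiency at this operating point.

ω = 2π × 843/60 = 88.28 rad/s; P_out = τω = 51.5 × 88.28 = 4546 W
P_in = V·I·cosφ = 120 × 65.8 × 0.752 = 5938 W
η = P_out / P_in = 4546 / 5938 = 0.766 = 76.6%

76.6 %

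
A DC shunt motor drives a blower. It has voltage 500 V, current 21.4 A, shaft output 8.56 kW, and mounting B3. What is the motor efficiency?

P_out = 8.56 kW = 8560 W
P_in = V·I = 500 × 21.4 = 10700 W
η = P_out / P_in = 8560 / 10700 = 0.800 = 80.0%

80.0 %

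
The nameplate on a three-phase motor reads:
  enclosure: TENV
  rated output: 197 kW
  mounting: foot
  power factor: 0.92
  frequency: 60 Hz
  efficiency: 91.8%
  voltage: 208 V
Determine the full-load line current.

P_out = 197 kW = 197000 W
P_in = P_out / η = 197000 / 0.918 = 214597 W
I_L = P_in / (√3·V_L·cosφ) = 214597 / (1.732 × 208 × 0.92) = 647 A

647 A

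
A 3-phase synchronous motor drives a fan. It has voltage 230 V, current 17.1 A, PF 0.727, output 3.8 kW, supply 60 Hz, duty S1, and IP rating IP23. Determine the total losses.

1.15 kW

P_in = √3·V·I·cosφ = 1.732×230×17.1×0.727 = 4952 W
P_out = 3800 W
Losses = P_in − P_out = 4952 − 3800 = 1152 W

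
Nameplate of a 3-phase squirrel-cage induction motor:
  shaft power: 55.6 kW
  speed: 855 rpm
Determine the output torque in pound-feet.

458 lb·ft

ω = 2π × 855/60 = 89.54 rad/s
τ = P/ω = 55600/89.54 = 621 N·m
In lb·ft: 621/1.356 = 458 lb·ft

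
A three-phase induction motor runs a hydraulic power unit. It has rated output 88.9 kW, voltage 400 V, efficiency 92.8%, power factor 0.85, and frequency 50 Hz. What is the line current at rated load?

163 A

P_out = 88.9 kW = 88900 W
P_in = P_out / η = 88900 / 0.928 = 95797 W
I_L = P_in / (√3·V_L·cosφ) = 95797 / (1.732 × 400 × 0.85) = 163 A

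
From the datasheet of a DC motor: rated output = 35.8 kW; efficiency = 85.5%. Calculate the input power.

P_out = 35800 W
P_in = P_out/η = 35800/0.855 = 41871 W = 41.9 kW

41.9 kW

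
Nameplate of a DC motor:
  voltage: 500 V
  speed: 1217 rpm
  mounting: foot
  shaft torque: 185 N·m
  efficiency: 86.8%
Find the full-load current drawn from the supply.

ω = 2π×1217/60 = 127.4 rad/s; P_out = τω = 185 × 127.4 = 23569 W
P_in = P_out / η = 23569 / 0.868 = 27153 W
I = P_in / V = 27153 / 500 = 54.3 A

54.3 A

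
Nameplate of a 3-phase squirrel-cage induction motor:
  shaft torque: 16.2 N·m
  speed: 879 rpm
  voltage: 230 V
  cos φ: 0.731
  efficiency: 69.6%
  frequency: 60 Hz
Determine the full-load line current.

ω = 2π×879/60 = 92.05 rad/s; P_out = τω = 16.2 × 92.05 = 1491 W
P_in = P_out / η = 1491 / 0.696 = 2142 W
I_L = P_in / (√3·V_L·cosφ) = 2142 / (1.732 × 230 × 0.731) = 7.36 A

7.36 A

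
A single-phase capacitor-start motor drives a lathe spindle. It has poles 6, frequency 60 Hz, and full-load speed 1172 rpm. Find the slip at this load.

n_s = 120f/p = 120×60/6 = 1200 rpm
s = (n_s − n)/n_s = (1200 − 1172)/1200 = 0.0233

2.33 %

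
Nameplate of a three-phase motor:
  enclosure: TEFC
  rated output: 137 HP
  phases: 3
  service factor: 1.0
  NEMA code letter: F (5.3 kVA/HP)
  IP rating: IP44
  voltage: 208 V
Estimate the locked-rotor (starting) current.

2020 A

S_LR = 5.3 × 137 = 726.1 kVA
I_LR = S_LR/(√3·V_L) = 726100/(1.732×208) = 2020 A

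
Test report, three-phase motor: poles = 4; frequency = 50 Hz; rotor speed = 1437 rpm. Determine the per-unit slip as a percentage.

4.20 %

n_s = 120f/p = 120×50/4 = 1500 rpm
s = (n_s − n)/n_s = (1500 − 1437)/1500 = 0.0420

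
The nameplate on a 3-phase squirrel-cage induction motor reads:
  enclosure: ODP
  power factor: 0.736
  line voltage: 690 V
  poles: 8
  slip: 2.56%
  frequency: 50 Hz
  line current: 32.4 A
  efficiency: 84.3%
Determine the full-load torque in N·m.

314 N·m

P_in = √3·V·I·cosφ = 1.732 × 690 × 32.4 × 0.736 = 28498 W
P_out = η·P_in = 0.843 × 28498 = 24024 W
n_s = 120×50/8 = 750 rpm; n = 750×(1−0.0256) = 731 rpm
ω = 2π×731/60 = 76.55 rad/s
τ = P_out/ω = 24024/76.55 = 314 N·m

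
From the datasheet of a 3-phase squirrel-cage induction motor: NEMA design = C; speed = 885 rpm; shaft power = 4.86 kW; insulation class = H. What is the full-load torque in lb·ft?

ω = 2π × 885/60 = 92.68 rad/s
τ = P/ω = 4860/92.68 = 52.44 N·m
In lb·ft: 52.44/1.356 = 38.7 lb·ft

38.7 lb·ft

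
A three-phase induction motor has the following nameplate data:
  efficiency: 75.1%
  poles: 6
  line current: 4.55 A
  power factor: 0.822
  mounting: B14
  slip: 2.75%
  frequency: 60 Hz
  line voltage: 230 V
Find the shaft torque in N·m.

9.16 N·m

P_in = √3·V·I·cosφ = 1.732 × 230 × 4.55 × 0.822 = 1490 W
P_out = η·P_in = 0.751 × 1490 = 1119 W
n_s = 120×60/6 = 1200 rpm; n = 1200×(1−0.0275) = 1167 rpm
ω = 2π×1167/60 = 122.2 rad/s
τ = P_out/ω = 1119/122.2 = 9.16 N·m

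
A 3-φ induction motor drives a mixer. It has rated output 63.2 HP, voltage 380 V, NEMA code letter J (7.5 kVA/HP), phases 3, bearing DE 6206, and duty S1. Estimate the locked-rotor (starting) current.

720 A

S_LR = 7.5 × 63.2 = 474 kVA
I_LR = S_LR/(√3·V_L) = 474000/(1.732×380) = 720 A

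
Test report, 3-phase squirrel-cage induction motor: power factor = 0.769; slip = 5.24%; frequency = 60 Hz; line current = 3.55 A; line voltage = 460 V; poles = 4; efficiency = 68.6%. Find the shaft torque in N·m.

8.35 N·m

P_in = √3·V·I·cosφ = 1.732 × 460 × 3.55 × 0.769 = 2175 W
P_out = η·P_in = 0.686 × 2175 = 1492 W
n_s = 120×60/4 = 1800 rpm; n = 1800×(1−0.0524) = 1706 rpm
ω = 2π×1706/60 = 178.7 rad/s
τ = P_out/ω = 1492/178.7 = 8.35 N·m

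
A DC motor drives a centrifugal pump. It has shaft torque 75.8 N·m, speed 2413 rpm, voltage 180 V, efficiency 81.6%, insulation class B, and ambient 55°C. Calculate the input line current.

130 A

ω = 2π×2413/60 = 252.7 rad/s; P_out = τω = 75.8 × 252.7 = 19155 W
P_in = P_out / η = 19155 / 0.816 = 23474 W
I = P_in / V = 23474 / 180 = 130 A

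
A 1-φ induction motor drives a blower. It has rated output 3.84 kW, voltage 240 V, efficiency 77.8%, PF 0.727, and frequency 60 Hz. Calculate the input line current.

28.3 A

P_out = 3.84 kW = 3840 W
P_in = P_out / η = 3840 / 0.778 = 4936 W
I = P_in / (V·cosφ) = 4936 / (240 × 0.727) = 28.3 A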